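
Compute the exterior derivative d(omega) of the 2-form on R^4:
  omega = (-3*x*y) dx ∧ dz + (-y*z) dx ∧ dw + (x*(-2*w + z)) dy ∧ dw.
d(omega) = (3*x) dx ∧ dy ∧ dz + (-2*w + 2*z) dx ∧ dy ∧ dw + (y) dx ∧ dz ∧ dw + (-x) dy ∧ dz ∧ dw

For a 2-form omega = sum_{i<j} g_{ij} dx_i ∧ dx_j, the exterior derivative is
  d(omega) = sum_{i<j} d(g_{ij}) ∧ dx_i ∧ dx_j = sum_{i<j, k} (∂g_{ij}/∂x_k) dx_k ∧ dx_i ∧ dx_j.
Expand each term, using dx_k ∧ dx_i ∧ dx_j = sgn(permutation) dx_{(a)} ∧ dx_{(b)} ∧ dx_{(c)} with (a < b < c) sorted:
  d(-3*x*y) includes (∂/∂y)(-3*x*y) dy = (-3*x) dy, which multiplied by dx ∧ dz gives (3*x) dx ∧ dy ∧ dz
  d(-y*z) includes (∂/∂y)(-y*z) dy = (-z) dy, which multiplied by dx ∧ dw gives (z) dx ∧ dy ∧ dw
  d(-y*z) includes (∂/∂z)(-y*z) dz = (-y) dz, which multiplied by dx ∧ dw gives (y) dx ∧ dz ∧ dw
  d(x*(-2*w + z)) includes (∂/∂x)(x*(-2*w + z)) dx = (-2*w + z) dx, which multiplied by dy ∧ dw gives (-2*w + z) dx ∧ dy ∧ dw
  d(x*(-2*w + z)) includes (∂/∂z)(x*(-2*w + z)) dz = (x) dz, which multiplied by dy ∧ dw gives (-x) dy ∧ dz ∧ dw
Collecting like 3-forms: d(omega) = (3*x) dx ∧ dy ∧ dz + (-2*w + 2*z) dx ∧ dy ∧ dw + (y) dx ∧ dz ∧ dw + (-x) dy ∧ dz ∧ dw.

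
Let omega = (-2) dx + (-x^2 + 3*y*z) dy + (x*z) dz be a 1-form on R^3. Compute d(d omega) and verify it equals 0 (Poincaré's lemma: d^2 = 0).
d(d omega) = 0

Step 1: d omega = sum_{i<j} (∂f_j/∂x_i - ∂f_i/∂x_j) dx_i ∧ dx_j:
  coeff of dx ∧ dy: -2*x
  coeff of dx ∧ dz: z
  coeff of dy ∧ dz: -3*y
Step 2: Apply d again to each 2-form coefficient. The only possible 3-form in R^3 is dx ∧ dy ∧ dz, with coefficient
  ∂(coeff of dy∧dz)/∂x - ∂(coeff of dx∧dz)/∂y + ∂(coeff of dx∧dy)/∂z
  = ∂/∂x (-3*y) - ∂/∂y (z) + ∂/∂z (-2*x).
Each of these terms simplifies to sums of mixed partials that cancel in pairs. The result is 0 (by equality of mixed partials for smooth functions — Schwarz / Clairaut).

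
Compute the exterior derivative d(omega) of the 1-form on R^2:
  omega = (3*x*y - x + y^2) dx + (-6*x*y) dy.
d(omega) = (-3*x - 8*y) dx ∧ dy

For a 1-form omega = sum_i f_i dx_i, the exterior derivative is
  d(omega) = sum_{i < j} (∂f_j/∂x_i - ∂f_i/∂x_j) dx_i ∧ dx_j.
  coefficient of dx ∧ dy: ∂f_2/∂x - ∂f_1/∂y = ∂(-6*x*y)/∂x - ∂(3*x*y - x + y^2)/∂y = -3*x - 8*y
Assembling: d(omega) = (-3*x - 8*y) dx ∧ dy.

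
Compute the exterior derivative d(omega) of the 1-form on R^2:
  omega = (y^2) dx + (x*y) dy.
d(omega) = (-y) dx ∧ dy

For a 1-form omega = sum_i f_i dx_i, the exterior derivative is
  d(omega) = sum_{i < j} (∂f_j/∂x_i - ∂f_i/∂x_j) dx_i ∧ dx_j.
  coefficient of dx ∧ dy: ∂f_2/∂x - ∂f_1/∂y = ∂(x*y)/∂x - ∂(y^2)/∂y = -y
Assembling: d(omega) = (-y) dx ∧ dy.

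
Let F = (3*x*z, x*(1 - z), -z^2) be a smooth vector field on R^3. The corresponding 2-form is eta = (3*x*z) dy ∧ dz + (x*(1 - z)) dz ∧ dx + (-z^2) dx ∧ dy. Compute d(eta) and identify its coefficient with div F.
d(eta) = (z) dx ∧ dy ∧ dz; div F = z

For a 2-form in R^3 of the form above, applying d gives a 3-form with coefficient ∂P/∂x + ∂Q/∂y + ∂R/∂z:
  ∂P/∂x = 3*z
  ∂Q/∂y = 0
  ∂R/∂z = -2*z
Sum = z, which is exactly div F.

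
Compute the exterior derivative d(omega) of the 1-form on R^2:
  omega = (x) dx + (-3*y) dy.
d(omega) = 0

For a 1-form omega = sum_i f_i dx_i, the exterior derivative is
  d(omega) = sum_{i < j} (∂f_j/∂x_i - ∂f_i/∂x_j) dx_i ∧ dx_j.

Assembling: d(omega) = 0.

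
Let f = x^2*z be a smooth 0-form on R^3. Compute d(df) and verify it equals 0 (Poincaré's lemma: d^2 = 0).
d(df) = 0

Step 1: df = sum_i (∂f/∂x_i) dx_i = (2*x*z) dx + (0) dy + (x^2) dz.
Step 2: Apply d again. Using the 1-form formula, the coefficient of dx ∧ dy in d(df) is ∂^2 f/∂x ∂y - ∂^2 f/∂y ∂x = (0) - (0) = 0 (equality of mixed partials for smooth f).
Similarly for dx ∧ dz and dy ∧ dz — all coefficients vanish. So d(df) = 0.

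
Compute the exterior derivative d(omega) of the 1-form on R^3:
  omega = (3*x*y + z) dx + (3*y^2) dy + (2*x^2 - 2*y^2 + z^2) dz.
d(omega) = (-3*x) dx ∧ dy + (4*x - 1) dx ∧ dz + (-4*y) dy ∧ dz

For a 1-form omega = sum_i f_i dx_i, the exterior derivative is
  d(omega) = sum_{i < j} (∂f_j/∂x_i - ∂f_i/∂x_j) dx_i ∧ dx_j.
  coefficient of dx ∧ dy: ∂f_2/∂x - ∂f_1/∂y = ∂(3*y^2)/∂x - ∂(3*x*y + z)/∂y = -3*x
  coefficient of dx ∧ dz: ∂f_3/∂x - ∂f_1/∂z = ∂(2*x^2 - 2*y^2 + z^2)/∂x - ∂(3*x*y + z)/∂z = 4*x - 1
  coefficient of dy ∧ dz: ∂f_3/∂y - ∂f_2/∂z = ∂(2*x^2 - 2*y^2 + z^2)/∂y - ∂(3*y^2)/∂z = -4*y
Assembling: d(omega) = (-3*x) dx ∧ dy + (4*x - 1) dx ∧ dz + (-4*y) dy ∧ dz.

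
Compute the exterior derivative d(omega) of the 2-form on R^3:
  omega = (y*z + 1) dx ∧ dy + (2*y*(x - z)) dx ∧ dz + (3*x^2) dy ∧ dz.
d(omega) = (4*x + y + 2*z) dx ∧ dy ∧ dz

For a 2-form omega = sum_{i<j} g_{ij} dx_i ∧ dx_j, the exterior derivative is
  d(omega) = sum_{i<j} d(g_{ij}) ∧ dx_i ∧ dx_j = sum_{i<j, k} (∂g_{ij}/∂x_k) dx_k ∧ dx_i ∧ dx_j.
Expand each term, using dx_k ∧ dx_i ∧ dx_j = sgn(permutation) dx_{(a)} ∧ dx_{(b)} ∧ dx_{(c)} with (a < b < c) sorted:
  d(y*z + 1) includes (∂/∂z)(y*z + 1) dz = (y) dz, which multiplied by dx ∧ dy gives (y) dx ∧ dy ∧ dz
  d(2*y*(x - z)) includes (∂/∂y)(2*y*(x - z)) dy = (2*x - 2*z) dy, which multiplied by dx ∧ dz gives (-2*x + 2*z) dx ∧ dy ∧ dz
  d(3*x^2) includes (∂/∂x)(3*x^2) dx = (6*x) dx, which multiplied by dy ∧ dz gives (6*x) dx ∧ dy ∧ dz
Collecting like 3-forms: d(omega) = (4*x + y + 2*z) dx ∧ dy ∧ dz.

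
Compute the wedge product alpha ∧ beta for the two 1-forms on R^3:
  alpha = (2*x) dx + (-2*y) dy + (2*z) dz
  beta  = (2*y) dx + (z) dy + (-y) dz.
alpha ∧ beta = (2*x*z + 4*y^2) dx ∧ dy + (-2*y*(x + 2*z)) dx ∧ dz + (2*y^2 - 2*z^2) dy ∧ dz

Distribute the wedge, using dx_i ∧ dx_j = -dx_j ∧ dx_i and dx_i ∧ dx_i = 0. For each pair (i, j) with i < j, the coefficient of dx_i ∧ dx_j in alpha ∧ beta is (alpha_i * beta_j - alpha_j * beta_i). Collecting: alpha ∧ beta = (2*x*z + 4*y^2) dx ∧ dy + (-2*y*(x + 2*z)) dx ∧ dz + (2*y^2 - 2*z^2) dy ∧ dz.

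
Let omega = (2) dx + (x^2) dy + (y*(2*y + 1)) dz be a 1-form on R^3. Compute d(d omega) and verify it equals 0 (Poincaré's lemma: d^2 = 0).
d(d omega) = 0

Step 1: d omega = sum_{i<j} (∂f_j/∂x_i - ∂f_i/∂x_j) dx_i ∧ dx_j:
  coeff of dx ∧ dy: 2*x
  coeff of dx ∧ dz: 0
  coeff of dy ∧ dz: 4*y + 1
Step 2: Apply d again to each 2-form coefficient. The only possible 3-form in R^3 is dx ∧ dy ∧ dz, with coefficient
  ∂(coeff of dy∧dz)/∂x - ∂(coeff of dx∧dz)/∂y + ∂(coeff of dx∧dy)/∂z
  = ∂/∂x (4*y + 1) - ∂/∂y (0) + ∂/∂z (2*x).
Each of these terms simplifies to sums of mixed partials that cancel in pairs. The result is 0 (by equality of mixed partials for smooth functions — Schwarz / Clairaut).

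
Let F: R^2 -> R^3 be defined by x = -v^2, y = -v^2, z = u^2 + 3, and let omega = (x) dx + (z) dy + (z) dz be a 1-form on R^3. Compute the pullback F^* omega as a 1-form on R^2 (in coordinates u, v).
F^* omega = (2*u*(u^2 + 3)) du + (2*v*(-u^2 + v^2 - 3)) dv

Using F^*(f dg) = (f ∘ F) d(g ∘ F), substitute each coordinate x_i by F_i(u, v) in f_i, and replace dx_i by d F_i = (∂F_i/∂u) du + (∂F_i/∂v) dv.
  For the x component: f_1(F) = -v^2; d F_1 = (0) du + (-2*v) dv
  For the y component: f_2(F) = u^2 + 3; d F_2 = (0) du + (-2*v) dv
  For the z component: f_3(F) = u^2 + 3; d F_3 = (2*u) du + (0) dv
Combining and collecting du, dv coefficients:
  coeff of du: 2*u*(u^2 + 3)
  coeff of dv: 2*v*(-u^2 + v^2 - 3)
F^* omega = (2*u*(u^2 + 3)) du + (2*v*(-u^2 + v^2 - 3)) dv.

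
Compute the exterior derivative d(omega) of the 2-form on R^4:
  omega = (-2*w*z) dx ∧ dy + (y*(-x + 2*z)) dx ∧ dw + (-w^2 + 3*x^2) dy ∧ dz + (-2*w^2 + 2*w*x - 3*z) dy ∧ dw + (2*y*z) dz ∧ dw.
d(omega) = (-2*w + 6*x) dx ∧ dy ∧ dz + (2*w + x - 4*z) dx ∧ dy ∧ dw + (-2*y) dx ∧ dz ∧ dw + (-2*w + 2*z + 3) dy ∧ dz ∧ dw

For a 2-form omega = sum_{i<j} g_{ij} dx_i ∧ dx_j, the exterior derivative is
  d(omega) = sum_{i<j} d(g_{ij}) ∧ dx_i ∧ dx_j = sum_{i<j, k} (∂g_{ij}/∂x_k) dx_k ∧ dx_i ∧ dx_j.
Expand each term, using dx_k ∧ dx_i ∧ dx_j = sgn(permutation) dx_{(a)} ∧ dx_{(b)} ∧ dx_{(c)} with (a < b < c) sorted:
  d(-2*w*z) includes (∂/∂z)(-2*w*z) dz = (-2*w) dz, which multiplied by dx ∧ dy gives (-2*w) dx ∧ dy ∧ dz
  d(-2*w*z) includes (∂/∂w)(-2*w*z) dw = (-2*z) dw, which multiplied by dx ∧ dy gives (-2*z) dx ∧ dy ∧ dw
  d(y*(-x + 2*z)) includes (∂/∂y)(y*(-x + 2*z)) dy = (-x + 2*z) dy, which multiplied by dx ∧ dw gives (x - 2*z) dx ∧ dy ∧ dw
  d(y*(-x + 2*z)) includes (∂/∂z)(y*(-x + 2*z)) dz = (2*y) dz, which multiplied by dx ∧ dw gives (-2*y) dx ∧ dz ∧ dw
  d(-w^2 + 3*x^2) includes (∂/∂x)(-w^2 + 3*x^2) dx = (6*x) dx, which multiplied by dy ∧ dz gives (6*x) dx ∧ dy ∧ dz
  d(-w^2 + 3*x^2) includes (∂/∂w)(-w^2 + 3*x^2) dw = (-2*w) dw, which multiplied by dy ∧ dz gives (-2*w) dy ∧ dz ∧ dw
  d(-2*w^2 + 2*w*x - 3*z) includes (∂/∂x)(-2*w^2 + 2*w*x - 3*z) dx = (2*w) dx, which multiplied by dy ∧ dw gives (2*w) dx ∧ dy ∧ dw
  d(-2*w^2 + 2*w*x - 3*z) includes (∂/∂z)(-2*w^2 + 2*w*x - 3*z) dz = (-3) dz, which multiplied by dy ∧ dw gives (3) dy ∧ dz ∧ dw
  d(2*y*z) includes (∂/∂y)(2*y*z) dy = (2*z) dy, which multiplied by dz ∧ dw gives (2*z) dy ∧ dz ∧ dw
Collecting like 3-forms: d(omega) = (-2*w + 6*x) dx ∧ dy ∧ dz + (2*w + x - 4*z) dx ∧ dy ∧ dw + (-2*y) dx ∧ dz ∧ dw + (-2*w + 2*z + 3) dy ∧ dz ∧ dw.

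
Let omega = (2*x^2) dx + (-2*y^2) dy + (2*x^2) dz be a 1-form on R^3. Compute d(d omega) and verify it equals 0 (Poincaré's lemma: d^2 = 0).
d(d omega) = 0

Step 1: d omega = sum_{i<j} (∂f_j/∂x_i - ∂f_i/∂x_j) dx_i ∧ dx_j:
  coeff of dx ∧ dy: 0
  coeff of dx ∧ dz: 4*x
  coeff of dy ∧ dz: 0
Step 2: Apply d again to each 2-form coefficient. The only possible 3-form in R^3 is dx ∧ dy ∧ dz, with coefficient
  ∂(coeff of dy∧dz)/∂x - ∂(coeff of dx∧dz)/∂y + ∂(coeff of dx∧dy)/∂z
  = ∂/∂x (0) - ∂/∂y (4*x) + ∂/∂z (0).
Each of these terms simplifies to sums of mixed partials that cancel in pairs. The result is 0 (by equality of mixed partials for smooth functions — Schwarz / Clairaut).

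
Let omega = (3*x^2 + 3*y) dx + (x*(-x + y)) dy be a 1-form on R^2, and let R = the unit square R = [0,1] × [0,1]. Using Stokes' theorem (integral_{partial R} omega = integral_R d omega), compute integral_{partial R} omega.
integral_(partial R) omega = -7/2

Stokes: integral_partial_R omega = integral_R d omega with d omega = (∂Q/∂x - ∂P/∂y) dx ∧ dy.
  ∂Q/∂x = -2*x + y
  ∂P/∂y = 3
  integrand = ∂Q/∂x - ∂P/∂y = -2*x + y - 3.
Integrating over R: integral_0^1 integral_0^1 (-2*x + y - 3) dx dy = -7/2.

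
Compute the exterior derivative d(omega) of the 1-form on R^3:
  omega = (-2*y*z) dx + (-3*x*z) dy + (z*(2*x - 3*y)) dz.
d(omega) = (-z) dx ∧ dy + (2*y + 2*z) dx ∧ dz + (3*x - 3*z) dy ∧ dz

For a 1-form omega = sum_i f_i dx_i, the exterior derivative is
  d(omega) = sum_{i < j} (∂f_j/∂x_i - ∂f_i/∂x_j) dx_i ∧ dx_j.
  coefficient of dx ∧ dy: ∂f_2/∂x - ∂f_1/∂y = ∂(-3*x*z)/∂x - ∂(-2*y*z)/∂y = -z
  coefficient of dx ∧ dz: ∂f_3/∂x - ∂f_1/∂z = ∂(z*(2*x - 3*y))/∂x - ∂(-2*y*z)/∂z = 2*y + 2*z
  coefficient of dy ∧ dz: ∂f_3/∂y - ∂f_2/∂z = ∂(z*(2*x - 3*y))/∂y - ∂(-3*x*z)/∂z = 3*x - 3*z
Assembling: d(omega) = (-z) dx ∧ dy + (2*y + 2*z) dx ∧ dz + (3*x - 3*z) dy ∧ dz.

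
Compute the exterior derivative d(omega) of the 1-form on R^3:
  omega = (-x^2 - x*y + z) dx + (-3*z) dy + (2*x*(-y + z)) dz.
d(omega) = (x) dx ∧ dy + (-2*y + 2*z - 1) dx ∧ dz + (3 - 2*x) dy ∧ dz

For a 1-form omega = sum_i f_i dx_i, the exterior derivative is
  d(omega) = sum_{i < j} (∂f_j/∂x_i - ∂f_i/∂x_j) dx_i ∧ dx_j.
  coefficient of dx ∧ dy: ∂f_2/∂x - ∂f_1/∂y = ∂(-3*z)/∂x - ∂(-x^2 - x*y + z)/∂y = x
  coefficient of dx ∧ dz: ∂f_3/∂x - ∂f_1/∂z = ∂(2*x*(-y + z))/∂x - ∂(-x^2 - x*y + z)/∂z = -2*y + 2*z - 1
  coefficient of dy ∧ dz: ∂f_3/∂y - ∂f_2/∂z = ∂(2*x*(-y + z))/∂y - ∂(-3*z)/∂z = 3 - 2*x
Assembling: d(omega) = (x) dx ∧ dy + (-2*y + 2*z - 1) dx ∧ dz + (3 - 2*x) dy ∧ dz.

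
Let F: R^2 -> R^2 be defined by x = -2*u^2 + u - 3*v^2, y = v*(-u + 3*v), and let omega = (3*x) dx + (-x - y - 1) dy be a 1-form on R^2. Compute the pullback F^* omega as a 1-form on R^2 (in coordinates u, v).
F^* omega = (24*u^3 - 2*u^2*v - 18*u^2 + 35*u*v^2 + u*v + 3*u - 9*v^2 + v) du + (-2*u^3 + 47*u^2*v + u^2 + 6*u*v^2 - 24*u*v + u + 54*v^3 - 6*v) dv

Using F^*(f dg) = (f ∘ F) d(g ∘ F), substitute each coordinate x_i by F_i(u, v) in f_i, and replace dx_i by d F_i = (∂F_i/∂u) du + (∂F_i/∂v) dv.
  For the x component: f_1(F) = -6*u^2 + 3*u - 9*v^2; d F_1 = (1 - 4*u) du + (-6*v) dv
  For the y component: f_2(F) = 2*u^2 + u*v - u - 1; d F_2 = (-v) du + (-u + 6*v) dv
Combining and collecting du, dv coefficients:
  coeff of du: 24*u^3 - 2*u^2*v - 18*u^2 + 35*u*v^2 + u*v + 3*u - 9*v^2 + v
  coeff of dv: -2*u^3 + 47*u^2*v + u^2 + 6*u*v^2 - 24*u*v + u + 54*v^3 - 6*v
F^* omega = (24*u^3 - 2*u^2*v - 18*u^2 + 35*u*v^2 + u*v + 3*u - 9*v^2 + v) du + (-2*u^3 + 47*u^2*v + u^2 + 6*u*v^2 - 24*u*v + u + 54*v^3 - 6*v) dv.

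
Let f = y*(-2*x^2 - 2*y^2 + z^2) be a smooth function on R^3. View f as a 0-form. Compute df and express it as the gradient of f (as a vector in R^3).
df = (-4*x*y) dx + (-2*x^2 - 6*y^2 + z^2) dy + (2*y*z) dz; grad f = (-4*x*y, -2*x^2 - 6*y^2 + z^2, 2*y*z)

For a 0-form f, d f = (∂f/∂x) dx + (∂f/∂y) dy + (∂f/∂z) dz. The components of the vector representation are exactly the entries of grad f in Cartesian coordinates:
  ∂f/∂x = -4*x*y
  ∂f/∂y = -2*x^2 - 6*y^2 + z^2
  ∂f/∂z = 2*y*z.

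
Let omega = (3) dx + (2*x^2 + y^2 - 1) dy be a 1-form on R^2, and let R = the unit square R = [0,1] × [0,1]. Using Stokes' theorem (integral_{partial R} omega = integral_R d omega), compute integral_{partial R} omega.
integral_(partial R) omega = 2

Stokes: integral_partial_R omega = integral_R d omega with d omega = (∂Q/∂x - ∂P/∂y) dx ∧ dy.
  ∂Q/∂x = 4*x
  ∂P/∂y = 0
  integrand = ∂Q/∂x - ∂P/∂y = 4*x.
Integrating over R: integral_0^1 integral_0^1 (4*x) dx dy = 2.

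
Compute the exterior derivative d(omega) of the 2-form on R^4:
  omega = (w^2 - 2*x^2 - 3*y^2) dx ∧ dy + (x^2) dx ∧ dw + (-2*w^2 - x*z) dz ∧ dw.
d(omega) = (2*w) dx ∧ dy ∧ dw + (-z) dx ∧ dz ∧ dw

For a 2-form omega = sum_{i<j} g_{ij} dx_i ∧ dx_j, the exterior derivative is
  d(omega) = sum_{i<j} d(g_{ij}) ∧ dx_i ∧ dx_j = sum_{i<j, k} (∂g_{ij}/∂x_k) dx_k ∧ dx_i ∧ dx_j.
Expand each term, using dx_k ∧ dx_i ∧ dx_j = sgn(permutation) dx_{(a)} ∧ dx_{(b)} ∧ dx_{(c)} with (a < b < c) sorted:
  d(w^2 - 2*x^2 - 3*y^2) includes (∂/∂w)(w^2 - 2*x^2 - 3*y^2) dw = (2*w) dw, which multiplied by dx ∧ dy gives (2*w) dx ∧ dy ∧ dw
  d(-2*w^2 - x*z) includes (∂/∂x)(-2*w^2 - x*z) dx = (-z) dx, which multiplied by dz ∧ dw gives (-z) dx ∧ dz ∧ dw
Collecting like 3-forms: d(omega) = (2*w) dx ∧ dy ∧ dw + (-z) dx ∧ dz ∧ dw.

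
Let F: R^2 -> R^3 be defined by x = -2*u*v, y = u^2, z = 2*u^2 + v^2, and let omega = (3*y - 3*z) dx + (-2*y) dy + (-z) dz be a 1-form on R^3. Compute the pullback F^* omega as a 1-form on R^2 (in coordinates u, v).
F^* omega = (-12*u^3 + 6*u^2*v - 4*u*v^2 + 6*v^3) du + (6*u^3 - 4*u^2*v + 6*u*v^2 - 2*v^3) dv

Using F^*(f dg) = (f ∘ F) d(g ∘ F), substitute each coordinate x_i by F_i(u, v) in f_i, and replace dx_i by d F_i = (∂F_i/∂u) du + (∂F_i/∂v) dv.
  For the x component: f_1(F) = -3*u^2 - 3*v^2; d F_1 = (-2*v) du + (-2*u) dv
  For the y component: f_2(F) = -2*u^2; d F_2 = (2*u) du + (0) dv
  For the z component: f_3(F) = -2*u^2 - v^2; d F_3 = (4*u) du + (2*v) dv
Combining and collecting du, dv coefficients:
  coeff of du: -12*u^3 + 6*u^2*v - 4*u*v^2 + 6*v^3
  coeff of dv: 6*u^3 - 4*u^2*v + 6*u*v^2 - 2*v^3
F^* omega = (-12*u^3 + 6*u^2*v - 4*u*v^2 + 6*v^3) du + (6*u^3 - 4*u^2*v + 6*u*v^2 - 2*v^3) dv.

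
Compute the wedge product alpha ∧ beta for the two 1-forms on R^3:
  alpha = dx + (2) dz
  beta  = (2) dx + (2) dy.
alpha ∧ beta = (2) dx ∧ dy + (-4) dx ∧ dz + (-4) dy ∧ dz

Distribute the wedge, using dx_i ∧ dx_j = -dx_j ∧ dx_i and dx_i ∧ dx_i = 0. For each pair (i, j) with i < j, the coefficient of dx_i ∧ dx_j in alpha ∧ beta is (alpha_i * beta_j - alpha_j * beta_i). Collecting: alpha ∧ beta = (2) dx ∧ dy + (-4) dx ∧ dz + (-4) dy ∧ dz.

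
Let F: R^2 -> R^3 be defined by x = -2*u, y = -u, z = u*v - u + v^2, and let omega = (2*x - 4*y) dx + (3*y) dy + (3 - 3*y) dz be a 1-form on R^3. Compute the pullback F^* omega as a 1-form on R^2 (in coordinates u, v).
F^* omega = (3*u*v + 3*v - 3) du + (3*u^2 + 6*u*v + 3*u + 6*v) dv

Using F^*(f dg) = (f ∘ F) d(g ∘ F), substitute each coordinate x_i by F_i(u, v) in f_i, and replace dx_i by d F_i = (∂F_i/∂u) du + (∂F_i/∂v) dv.
  For the x component: f_1(F) = 0; d F_1 = (-2) du + (0) dv
  For the y component: f_2(F) = -3*u; d F_2 = (-1) du + (0) dv
  For the z component: f_3(F) = 3*u + 3; d F_3 = (v - 1) du + (u + 2*v) dv
Combining and collecting du, dv coefficients:
  coeff of du: 3*u*v + 3*v - 3
  coeff of dv: 3*u^2 + 6*u*v + 3*u + 6*v
F^* omega = (3*u*v + 3*v - 3) du + (3*u^2 + 6*u*v + 3*u + 6*v) dv.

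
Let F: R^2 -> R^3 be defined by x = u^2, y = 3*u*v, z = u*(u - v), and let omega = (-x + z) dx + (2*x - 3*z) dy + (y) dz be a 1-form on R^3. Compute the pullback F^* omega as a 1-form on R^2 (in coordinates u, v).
F^* omega = (u*v*(u + 6*v)) du + (3*u^2*(-u + 2*v)) dv

Using F^*(f dg) = (f ∘ F) d(g ∘ F), substitute each coordinate x_i by F_i(u, v) in f_i, and replace dx_i by d F_i = (∂F_i/∂u) du + (∂F_i/∂v) dv.
  For the x component: f_1(F) = -u*v; d F_1 = (2*u) du + (0) dv
  For the y component: f_2(F) = u*(-u + 3*v); d F_2 = (3*v) du + (3*u) dv
  For the z component: f_3(F) = 3*u*v; d F_3 = (2*u - v) du + (-u) dv
Combining and collecting du, dv coefficients:
  coeff of du: u*v*(u + 6*v)
  coeff of dv: 3*u^2*(-u + 2*v)
F^* omega = (u*v*(u + 6*v)) du + (3*u^2*(-u + 2*v)) dv.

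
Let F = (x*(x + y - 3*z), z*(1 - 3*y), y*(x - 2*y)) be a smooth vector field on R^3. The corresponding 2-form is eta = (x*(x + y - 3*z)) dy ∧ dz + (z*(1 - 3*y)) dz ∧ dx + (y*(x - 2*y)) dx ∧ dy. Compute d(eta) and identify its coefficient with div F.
d(eta) = (2*x + y - 6*z) dx ∧ dy ∧ dz; div F = 2*x + y - 6*z

For a 2-form in R^3 of the form above, applying d gives a 3-form with coefficient ∂P/∂x + ∂Q/∂y + ∂R/∂z:
  ∂P/∂x = 2*x + y - 3*z
  ∂Q/∂y = -3*z
  ∂R/∂z = 0
Sum = 2*x + y - 6*z, which is exactly div F.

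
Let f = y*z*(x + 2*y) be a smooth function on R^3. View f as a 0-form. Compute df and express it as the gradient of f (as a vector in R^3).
df = (y*z) dx + (z*(x + 4*y)) dy + (y*(x + 2*y)) dz; grad f = (y*z, z*(x + 4*y), y*(x + 2*y))

For a 0-form f, d f = (∂f/∂x) dx + (∂f/∂y) dy + (∂f/∂z) dz. The components of the vector representation are exactly the entries of grad f in Cartesian coordinates:
  ∂f/∂x = y*z
  ∂f/∂y = z*(x + 4*y)
  ∂f/∂z = y*(x + 2*y).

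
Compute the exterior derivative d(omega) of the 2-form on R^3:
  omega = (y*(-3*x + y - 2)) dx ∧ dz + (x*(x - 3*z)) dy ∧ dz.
d(omega) = (5*x - 2*y - 3*z + 2) dx ∧ dy ∧ dz

For a 2-form omega = sum_{i<j} g_{ij} dx_i ∧ dx_j, the exterior derivative is
  d(omega) = sum_{i<j} d(g_{ij}) ∧ dx_i ∧ dx_j = sum_{i<j, k} (∂g_{ij}/∂x_k) dx_k ∧ dx_i ∧ dx_j.
Expand each term, using dx_k ∧ dx_i ∧ dx_j = sgn(permutation) dx_{(a)} ∧ dx_{(b)} ∧ dx_{(c)} with (a < b < c) sorted:
  d(y*(-3*x + y - 2)) includes (∂/∂y)(y*(-3*x + y - 2)) dy = (-3*x + 2*y - 2) dy, which multiplied by dx ∧ dz gives (3*x - 2*y + 2) dx ∧ dy ∧ dz
  d(x*(x - 3*z)) includes (∂/∂x)(x*(x - 3*z)) dx = (2*x - 3*z) dx, which multiplied by dy ∧ dz gives (2*x - 3*z) dx ∧ dy ∧ dz
Collecting like 3-forms: d(omega) = (5*x - 2*y - 3*z + 2) dx ∧ dy ∧ dz.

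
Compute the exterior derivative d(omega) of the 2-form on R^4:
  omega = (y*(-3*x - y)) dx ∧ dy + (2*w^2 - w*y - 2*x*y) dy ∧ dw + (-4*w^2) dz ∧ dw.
d(omega) = (-2*y) dx ∧ dy ∧ dw

For a 2-form omega = sum_{i<j} g_{ij} dx_i ∧ dx_j, the exterior derivative is
  d(omega) = sum_{i<j} d(g_{ij}) ∧ dx_i ∧ dx_j = sum_{i<j, k} (∂g_{ij}/∂x_k) dx_k ∧ dx_i ∧ dx_j.
Expand each term, using dx_k ∧ dx_i ∧ dx_j = sgn(permutation) dx_{(a)} ∧ dx_{(b)} ∧ dx_{(c)} with (a < b < c) sorted:
  d(2*w^2 - w*y - 2*x*y) includes (∂/∂x)(2*w^2 - w*y - 2*x*y) dx = (-2*y) dx, which multiplied by dy ∧ dw gives (-2*y) dx ∧ dy ∧ dw
Collecting like 3-forms: d(omega) = (-2*y) dx ∧ dy ∧ dw.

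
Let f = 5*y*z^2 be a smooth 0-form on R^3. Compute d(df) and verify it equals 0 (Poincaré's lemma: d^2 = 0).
d(df) = 0

Step 1: df = sum_i (∂f/∂x_i) dx_i = (0) dx + (5*z^2) dy + (10*y*z) dz.
Step 2: Apply d again. Using the 1-form formula, the coefficient of dx ∧ dy in d(df) is ∂^2 f/∂x ∂y - ∂^2 f/∂y ∂x = (0) - (0) = 0 (equality of mixed partials for smooth f).
Similarly for dx ∧ dz and dy ∧ dz — all coefficients vanish. So d(df) = 0.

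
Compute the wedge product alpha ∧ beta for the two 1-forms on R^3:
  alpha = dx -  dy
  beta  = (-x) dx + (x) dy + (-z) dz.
alpha ∧ beta = (-z) dx ∧ dz + (z) dy ∧ dz

Distribute the wedge, using dx_i ∧ dx_j = -dx_j ∧ dx_i and dx_i ∧ dx_i = 0. For each pair (i, j) with i < j, the coefficient of dx_i ∧ dx_j in alpha ∧ beta is (alpha_i * beta_j - alpha_j * beta_i). Collecting: alpha ∧ beta = (-z) dx ∧ dz + (z) dy ∧ dz.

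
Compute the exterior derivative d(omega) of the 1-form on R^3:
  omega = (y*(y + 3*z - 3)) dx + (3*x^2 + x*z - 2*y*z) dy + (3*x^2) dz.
d(omega) = (6*x - 2*y - 2*z + 3) dx ∧ dy + (6*x - 3*y) dx ∧ dz + (-x + 2*y) dy ∧ dz

For a 1-form omega = sum_i f_i dx_i, the exterior derivative is
  d(omega) = sum_{i < j} (∂f_j/∂x_i - ∂f_i/∂x_j) dx_i ∧ dx_j.
  coefficient of dx ∧ dy: ∂f_2/∂x - ∂f_1/∂y = ∂(3*x^2 + x*z - 2*y*z)/∂x - ∂(y*(y + 3*z - 3))/∂y = 6*x - 2*y - 2*z + 3
  coefficient of dx ∧ dz: ∂f_3/∂x - ∂f_1/∂z = ∂(3*x^2)/∂x - ∂(y*(y + 3*z - 3))/∂z = 6*x - 3*y
  coefficient of dy ∧ dz: ∂f_3/∂y - ∂f_2/∂z = ∂(3*x^2)/∂y - ∂(3*x^2 + x*z - 2*y*z)/∂z = -x + 2*y
Assembling: d(omega) = (6*x - 2*y - 2*z + 3) dx ∧ dy + (6*x - 3*y) dx ∧ dz + (-x + 2*y) dy ∧ dz.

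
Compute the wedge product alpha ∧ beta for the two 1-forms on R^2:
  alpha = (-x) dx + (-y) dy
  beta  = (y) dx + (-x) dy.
alpha ∧ beta = (x^2 + y^2) dx ∧ dy

Distribute the wedge, using dx_i ∧ dx_j = -dx_j ∧ dx_i and dx_i ∧ dx_i = 0. For each pair (i, j) with i < j, the coefficient of dx_i ∧ dx_j in alpha ∧ beta is (alpha_i * beta_j - alpha_j * beta_i). Collecting: alpha ∧ beta = (x^2 + y^2) dx ∧ dy.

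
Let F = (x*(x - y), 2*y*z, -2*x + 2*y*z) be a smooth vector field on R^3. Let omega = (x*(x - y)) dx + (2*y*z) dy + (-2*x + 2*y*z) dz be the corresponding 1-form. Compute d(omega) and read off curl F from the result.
d(omega) = (-2*y + 2*z) dy ∧ dz + (2) dz ∧ dx + (x) dx ∧ dy; curl F = (-2*y + 2*z, 2, x)

d omega = sum_{i<j} (∂f_j/∂x_i - ∂f_i/∂x_j) dx_i ∧ dx_j. Under the identification (dy ∧ dz, dz ∧ dx, dx ∧ dy) ↔ (e_x, e_y, e_z), the coefficients are exactly the components of curl F. Compute:
  ∂R/∂y - ∂Q/∂z = (2*z) - (2*y) = -2*y + 2*z
  ∂P/∂z - ∂R/∂x = (0) - (-2) = 2
  ∂Q/∂x - ∂P/∂y = (0) - (-x) = x.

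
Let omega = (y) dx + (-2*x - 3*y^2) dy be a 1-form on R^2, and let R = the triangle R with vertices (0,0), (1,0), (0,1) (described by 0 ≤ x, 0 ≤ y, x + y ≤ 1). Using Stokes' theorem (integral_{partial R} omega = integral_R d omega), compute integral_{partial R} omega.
integral_(partial R) omega = -3/2

Stokes: integral_partial_R omega = integral_R d omega with d omega = (∂Q/∂x - ∂P/∂y) dx ∧ dy.
  ∂Q/∂x = -2
  ∂P/∂y = 1
  integrand = ∂Q/∂x - ∂P/∂y = -3.
Integrating over R: integral_0^1 integral_0^{1-x} (-3) dy dx = -3/2.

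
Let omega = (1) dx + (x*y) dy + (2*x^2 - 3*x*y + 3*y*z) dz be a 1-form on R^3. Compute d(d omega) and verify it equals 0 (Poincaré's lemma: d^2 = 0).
d(d omega) = 0

Step 1: d omega = sum_{i<j} (∂f_j/∂x_i - ∂f_i/∂x_j) dx_i ∧ dx_j:
  coeff of dx ∧ dy: y
  coeff of dx ∧ dz: 4*x - 3*y
  coeff of dy ∧ dz: -3*x + 3*z
Step 2: Apply d again to each 2-form coefficient. The only possible 3-form in R^3 is dx ∧ dy ∧ dz, with coefficient
  ∂(coeff of dy∧dz)/∂x - ∂(coeff of dx∧dz)/∂y + ∂(coeff of dx∧dy)/∂z
  = ∂/∂x (-3*x + 3*z) - ∂/∂y (4*x - 3*y) + ∂/∂z (y).
Each of these terms simplifies to sums of mixed partials that cancel in pairs. The result is 0 (by equality of mixed partials for smooth functions — Schwarz / Clairaut).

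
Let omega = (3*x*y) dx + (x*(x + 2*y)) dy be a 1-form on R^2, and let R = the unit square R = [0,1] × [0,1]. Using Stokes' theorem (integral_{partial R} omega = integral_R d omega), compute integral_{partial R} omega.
integral_(partial R) omega = 1/2

Stokes: integral_partial_R omega = integral_R d omega with d omega = (∂Q/∂x - ∂P/∂y) dx ∧ dy.
  ∂Q/∂x = 2*x + 2*y
  ∂P/∂y = 3*x
  integrand = ∂Q/∂x - ∂P/∂y = -x + 2*y.
Integrating over R: integral_0^1 integral_0^1 (-x + 2*y) dx dy = 1/2.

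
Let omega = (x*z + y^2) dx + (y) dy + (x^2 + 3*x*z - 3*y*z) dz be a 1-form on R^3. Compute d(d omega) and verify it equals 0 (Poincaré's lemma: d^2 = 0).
d(d omega) = 0

Step 1: d omega = sum_{i<j} (∂f_j/∂x_i - ∂f_i/∂x_j) dx_i ∧ dx_j:
  coeff of dx ∧ dy: -2*y
  coeff of dx ∧ dz: x + 3*z
  coeff of dy ∧ dz: -3*z
Step 2: Apply d again to each 2-form coefficient. The only possible 3-form in R^3 is dx ∧ dy ∧ dz, with coefficient
  ∂(coeff of dy∧dz)/∂x - ∂(coeff of dx∧dz)/∂y + ∂(coeff of dx∧dy)/∂z
  = ∂/∂x (-3*z) - ∂/∂y (x + 3*z) + ∂/∂z (-2*y).
Each of these terms simplifies to sums of mixed partials that cancel in pairs. The result is 0 (by equality of mixed partials for smooth functions — Schwarz / Clairaut).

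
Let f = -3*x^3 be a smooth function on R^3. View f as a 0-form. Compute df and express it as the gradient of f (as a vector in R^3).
df = (-9*x^2) dx + (0) dy + (0) dz; grad f = (-9*x^2, 0, 0)

For a 0-form f, d f = (∂f/∂x) dx + (∂f/∂y) dy + (∂f/∂z) dz. The components of the vector representation are exactly the entries of grad f in Cartesian coordinates:
  ∂f/∂x = -9*x^2
  ∂f/∂y = 0
  ∂f/∂z = 0.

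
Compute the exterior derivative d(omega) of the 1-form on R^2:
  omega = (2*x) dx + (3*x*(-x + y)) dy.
d(omega) = (-6*x + 3*y) dx ∧ dy

For a 1-form omega = sum_i f_i dx_i, the exterior derivative is
  d(omega) = sum_{i < j} (∂f_j/∂x_i - ∂f_i/∂x_j) dx_i ∧ dx_j.
  coefficient of dx ∧ dy: ∂f_2/∂x - ∂f_1/∂y = ∂(3*x*(-x + y))/∂x - ∂(2*x)/∂y = -6*x + 3*y
Assembling: d(omega) = (-6*x + 3*y) dx ∧ dy.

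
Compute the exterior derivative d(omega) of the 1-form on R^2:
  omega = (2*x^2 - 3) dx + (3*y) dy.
d(omega) = 0

For a 1-form omega = sum_i f_i dx_i, the exterior derivative is
  d(omega) = sum_{i < j} (∂f_j/∂x_i - ∂f_i/∂x_j) dx_i ∧ dx_j.

Assembling: d(omega) = 0.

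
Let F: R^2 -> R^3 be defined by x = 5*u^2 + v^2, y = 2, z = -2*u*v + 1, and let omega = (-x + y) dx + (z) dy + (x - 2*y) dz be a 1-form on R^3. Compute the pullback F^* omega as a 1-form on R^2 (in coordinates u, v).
F^* omega = (-50*u^3 - 10*u^2*v - 10*u*v^2 + 20*u - 2*v^3 + 8*v) du + (-10*u^3 - 10*u^2*v - 2*u*v^2 + 8*u - 2*v^3 + 4*v) dv

Using F^*(f dg) = (f ∘ F) d(g ∘ F), substitute each coordinate x_i by F_i(u, v) in f_i, and replace dx_i by d F_i = (∂F_i/∂u) du + (∂F_i/∂v) dv.
  For the x component: f_1(F) = -5*u^2 - v^2 + 2; d F_1 = (10*u) du + (2*v) dv
  For the y component: f_2(F) = -2*u*v + 1; d F_2 = (0) du + (0) dv
  For the z component: f_3(F) = 5*u^2 + v^2 - 4; d F_3 = (-2*v) du + (-2*u) dv
Combining and collecting du, dv coefficients:
  coeff of du: -50*u^3 - 10*u^2*v - 10*u*v^2 + 20*u - 2*v^3 + 8*v
  coeff of dv: -10*u^3 - 10*u^2*v - 2*u*v^2 + 8*u - 2*v^3 + 4*v
F^* omega = (-50*u^3 - 10*u^2*v - 10*u*v^2 + 20*u - 2*v^3 + 8*v) du + (-10*u^3 - 10*u^2*v - 2*u*v^2 + 8*u - 2*v^3 + 4*v) dv.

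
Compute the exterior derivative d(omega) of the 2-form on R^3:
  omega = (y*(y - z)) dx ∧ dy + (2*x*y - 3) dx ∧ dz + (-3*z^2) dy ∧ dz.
d(omega) = (-2*x - y) dx ∧ dy ∧ dz

For a 2-form omega = sum_{i<j} g_{ij} dx_i ∧ dx_j, the exterior derivative is
  d(omega) = sum_{i<j} d(g_{ij}) ∧ dx_i ∧ dx_j = sum_{i<j, k} (∂g_{ij}/∂x_k) dx_k ∧ dx_i ∧ dx_j.
Expand each term, using dx_k ∧ dx_i ∧ dx_j = sgn(permutation) dx_{(a)} ∧ dx_{(b)} ∧ dx_{(c)} with (a < b < c) sorted:
  d(y*(y - z)) includes (∂/∂z)(y*(y - z)) dz = (-y) dz, which multiplied by dx ∧ dy gives (-y) dx ∧ dy ∧ dz
  d(2*x*y - 3) includes (∂/∂y)(2*x*y - 3) dy = (2*x) dy, which multiplied by dx ∧ dz gives (-2*x) dx ∧ dy ∧ dz
Collecting like 3-forms: d(omega) = (-2*x - y) dx ∧ dy ∧ dz.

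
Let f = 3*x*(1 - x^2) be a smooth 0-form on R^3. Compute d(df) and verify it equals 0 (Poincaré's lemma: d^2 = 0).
d(df) = 0

Step 1: df = sum_i (∂f/∂x_i) dx_i = (3 - 9*x^2) dx + (0) dy + (0) dz.
Step 2: Apply d again. Using the 1-form formula, the coefficient of dx ∧ dy in d(df) is ∂^2 f/∂x ∂y - ∂^2 f/∂y ∂x = (0) - (0) = 0 (equality of mixed partials for smooth f).
Similarly for dx ∧ dz and dy ∧ dz — all coefficients vanish. So d(df) = 0.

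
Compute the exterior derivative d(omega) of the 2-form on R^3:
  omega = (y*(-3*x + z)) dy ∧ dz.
d(omega) = (-3*y) dx ∧ dy ∧ dz

For a 2-form omega = sum_{i<j} g_{ij} dx_i ∧ dx_j, the exterior derivative is
  d(omega) = sum_{i<j} d(g_{ij}) ∧ dx_i ∧ dx_j = sum_{i<j, k} (∂g_{ij}/∂x_k) dx_k ∧ dx_i ∧ dx_j.
Expand each term, using dx_k ∧ dx_i ∧ dx_j = sgn(permutation) dx_{(a)} ∧ dx_{(b)} ∧ dx_{(c)} with (a < b < c) sorted:
  d(y*(-3*x + z)) includes (∂/∂x)(y*(-3*x + z)) dx = (-3*y) dx, which multiplied by dy ∧ dz gives (-3*y) dx ∧ dy ∧ dz
Collecting like 3-forms: d(omega) = (-3*y) dx ∧ dy ∧ dz.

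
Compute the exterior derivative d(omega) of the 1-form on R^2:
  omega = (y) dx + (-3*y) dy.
d(omega) = (-1) dx ∧ dy

For a 1-form omega = sum_i f_i dx_i, the exterior derivative is
  d(omega) = sum_{i < j} (∂f_j/∂x_i - ∂f_i/∂x_j) dx_i ∧ dx_j.
  coefficient of dx ∧ dy: ∂f_2/∂x - ∂f_1/∂y = ∂(-3*y)/∂x - ∂(y)/∂y = -1
Assembling: d(omega) = (-1) dx ∧ dy.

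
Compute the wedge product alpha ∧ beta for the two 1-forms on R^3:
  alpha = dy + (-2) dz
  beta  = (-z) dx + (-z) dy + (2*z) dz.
alpha ∧ beta = (z) dx ∧ dy + (-2*z) dx ∧ dz

Distribute the wedge, using dx_i ∧ dx_j = -dx_j ∧ dx_i and dx_i ∧ dx_i = 0. For each pair (i, j) with i < j, the coefficient of dx_i ∧ dx_j in alpha ∧ beta is (alpha_i * beta_j - alpha_j * beta_i). Collecting: alpha ∧ beta = (z) dx ∧ dy + (-2*z) dx ∧ dz.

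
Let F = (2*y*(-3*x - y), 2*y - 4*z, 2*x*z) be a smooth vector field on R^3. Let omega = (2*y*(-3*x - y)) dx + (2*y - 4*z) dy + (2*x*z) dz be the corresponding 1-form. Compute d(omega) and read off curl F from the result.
d(omega) = (4) dy ∧ dz + (-2*z) dz ∧ dx + (6*x + 4*y) dx ∧ dy; curl F = (4, -2*z, 6*x + 4*y)

d omega = sum_{i<j} (∂f_j/∂x_i - ∂f_i/∂x_j) dx_i ∧ dx_j. Under the identification (dy ∧ dz, dz ∧ dx, dx ∧ dy) ↔ (e_x, e_y, e_z), the coefficients are exactly the components of curl F. Compute:
  ∂R/∂y - ∂Q/∂z = (0) - (-4) = 4
  ∂P/∂z - ∂R/∂x = (0) - (2*z) = -2*z
  ∂Q/∂x - ∂P/∂y = (0) - (-6*x - 4*y) = 6*x + 4*y.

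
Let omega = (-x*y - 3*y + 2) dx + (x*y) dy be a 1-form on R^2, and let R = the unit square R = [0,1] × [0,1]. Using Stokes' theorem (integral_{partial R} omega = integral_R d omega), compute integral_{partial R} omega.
integral_(partial R) omega = 4

Stokes: integral_partial_R omega = integral_R d omega with d omega = (∂Q/∂x - ∂P/∂y) dx ∧ dy.
  ∂Q/∂x = y
  ∂P/∂y = -x - 3
  integrand = ∂Q/∂x - ∂P/∂y = x + y + 3.
Integrating over R: integral_0^1 integral_0^1 (x + y + 3) dx dy = 4.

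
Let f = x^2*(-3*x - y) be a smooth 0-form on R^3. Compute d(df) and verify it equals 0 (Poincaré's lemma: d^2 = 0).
d(df) = 0

Step 1: df = sum_i (∂f/∂x_i) dx_i = (x*(-9*x - 2*y)) dx + (-x^2) dy + (0) dz.
Step 2: Apply d again. Using the 1-form formula, the coefficient of dx ∧ dy in d(df) is ∂^2 f/∂x ∂y - ∂^2 f/∂y ∂x = (-2*x) - (-2*x) = 0 (equality of mixed partials for smooth f).
Similarly for dx ∧ dz and dy ∧ dz — all coefficients vanish. So d(df) = 0.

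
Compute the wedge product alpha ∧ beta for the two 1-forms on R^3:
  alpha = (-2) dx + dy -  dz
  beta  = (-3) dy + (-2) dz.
alpha ∧ beta = (6) dx ∧ dy + (4) dx ∧ dz + (-5) dy ∧ dz

Distribute the wedge, using dx_i ∧ dx_j = -dx_j ∧ dx_i and dx_i ∧ dx_i = 0. For each pair (i, j) with i < j, the coefficient of dx_i ∧ dx_j in alpha ∧ beta is (alpha_i * beta_j - alpha_j * beta_i). Collecting: alpha ∧ beta = (6) dx ∧ dy + (4) dx ∧ dz + (-5) dy ∧ dz.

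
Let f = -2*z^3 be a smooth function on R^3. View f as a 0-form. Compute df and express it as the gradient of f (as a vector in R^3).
df = (0) dx + (0) dy + (-6*z^2) dz; grad f = (0, 0, -6*z^2)

For a 0-form f, d f = (∂f/∂x) dx + (∂f/∂y) dy + (∂f/∂z) dz. The components of the vector representation are exactly the entries of grad f in Cartesian coordinates:
  ∂f/∂x = 0
  ∂f/∂y = 0
  ∂f/∂z = -6*z^2.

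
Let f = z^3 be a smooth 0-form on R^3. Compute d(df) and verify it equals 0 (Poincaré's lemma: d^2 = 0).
d(df) = 0

Step 1: df = sum_i (∂f/∂x_i) dx_i = (0) dx + (0) dy + (3*z^2) dz.
Step 2: Apply d again. Using the 1-form formula, the coefficient of dx ∧ dy in d(df) is ∂^2 f/∂x ∂y - ∂^2 f/∂y ∂x = (0) - (0) = 0 (equality of mixed partials for smooth f).
Similarly for dx ∧ dz and dy ∧ dz — all coefficients vanish. So d(df) = 0.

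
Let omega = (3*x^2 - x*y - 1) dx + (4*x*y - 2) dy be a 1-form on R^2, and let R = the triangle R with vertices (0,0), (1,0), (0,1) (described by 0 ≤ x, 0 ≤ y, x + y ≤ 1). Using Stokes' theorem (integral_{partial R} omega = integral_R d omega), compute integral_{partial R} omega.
integral_(partial R) omega = 5/6

Stokes: integral_partial_R omega = integral_R d omega with d omega = (∂Q/∂x - ∂P/∂y) dx ∧ dy.
  ∂Q/∂x = 4*y
  ∂P/∂y = -x
  integrand = ∂Q/∂x - ∂P/∂y = x + 4*y.
Integrating over R: integral_0^1 integral_0^{1-x} (x + 4*y) dy dx = 5/6.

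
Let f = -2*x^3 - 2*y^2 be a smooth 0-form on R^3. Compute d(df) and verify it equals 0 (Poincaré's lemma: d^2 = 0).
d(df) = 0

Step 1: df = sum_i (∂f/∂x_i) dx_i = (-6*x^2) dx + (-4*y) dy + (0) dz.
Step 2: Apply d again. Using the 1-form formula, the coefficient of dx ∧ dy in d(df) is ∂^2 f/∂x ∂y - ∂^2 f/∂y ∂x = (0) - (0) = 0 (equality of mixed partials for smooth f).
Similarly for dx ∧ dz and dy ∧ dz — all coefficients vanish. So d(df) = 0.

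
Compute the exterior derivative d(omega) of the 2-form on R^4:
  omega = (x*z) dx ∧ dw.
d(omega) = (-x) dx ∧ dz ∧ dw

For a 2-form omega = sum_{i<j} g_{ij} dx_i ∧ dx_j, the exterior derivative is
  d(omega) = sum_{i<j} d(g_{ij}) ∧ dx_i ∧ dx_j = sum_{i<j, k} (∂g_{ij}/∂x_k) dx_k ∧ dx_i ∧ dx_j.
Expand each term, using dx_k ∧ dx_i ∧ dx_j = sgn(permutation) dx_{(a)} ∧ dx_{(b)} ∧ dx_{(c)} with (a < b < c) sorted:
  d(x*z) includes (∂/∂z)(x*z) dz = (x) dz, which multiplied by dx ∧ dw gives (-x) dx ∧ dz ∧ dw
Collecting like 3-forms: d(omega) = (-x) dx ∧ dz ∧ dw.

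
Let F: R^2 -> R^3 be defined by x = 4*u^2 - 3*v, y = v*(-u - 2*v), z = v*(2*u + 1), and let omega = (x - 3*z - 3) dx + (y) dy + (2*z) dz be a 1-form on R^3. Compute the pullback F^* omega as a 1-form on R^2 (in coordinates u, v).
F^* omega = (32*u^3 - 48*u^2*v + 9*u*v^2 - 48*u*v - 24*u + 2*v^3 + 4*v^2) du + (9*u^2*v - 12*u^2 + 6*u*v^2 + 26*u*v + 8*v^3 + 20*v + 9) dv

Using F^*(f dg) = (f ∘ F) d(g ∘ F), substitute each coordinate x_i by F_i(u, v) in f_i, and replace dx_i by d F_i = (∂F_i/∂u) du + (∂F_i/∂v) dv.
  For the x component: f_1(F) = 4*u^2 - 6*u*v - 6*v - 3; d F_1 = (8*u) du + (-3) dv
  For the y component: f_2(F) = v*(-u - 2*v); d F_2 = (-v) du + (-u - 4*v) dv
  For the z component: f_3(F) = 2*v*(2*u + 1); d F_3 = (2*v) du + (2*u + 1) dv
Combining and collecting du, dv coefficients:
  coeff of du: 32*u^3 - 48*u^2*v + 9*u*v^2 - 48*u*v - 24*u + 2*v^3 + 4*v^2
  coeff of dv: 9*u^2*v - 12*u^2 + 6*u*v^2 + 26*u*v + 8*v^3 + 20*v + 9
F^* omega = (32*u^3 - 48*u^2*v + 9*u*v^2 - 48*u*v - 24*u + 2*v^3 + 4*v^2) du + (9*u^2*v - 12*u^2 + 6*u*v^2 + 26*u*v + 8*v^3 + 20*v + 9) dv.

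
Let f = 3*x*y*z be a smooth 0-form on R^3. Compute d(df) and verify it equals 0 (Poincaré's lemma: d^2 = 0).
d(df) = 0

Step 1: df = sum_i (∂f/∂x_i) dx_i = (3*y*z) dx + (3*x*z) dy + (3*x*y) dz.
Step 2: Apply d again. Using the 1-form formula, the coefficient of dx ∧ dy in d(df) is ∂^2 f/∂x ∂y - ∂^2 f/∂y ∂x = (3*z) - (3*z) = 0 (equality of mixed partials for smooth f).
Similarly for dx ∧ dz and dy ∧ dz — all coefficients vanish. So d(df) = 0.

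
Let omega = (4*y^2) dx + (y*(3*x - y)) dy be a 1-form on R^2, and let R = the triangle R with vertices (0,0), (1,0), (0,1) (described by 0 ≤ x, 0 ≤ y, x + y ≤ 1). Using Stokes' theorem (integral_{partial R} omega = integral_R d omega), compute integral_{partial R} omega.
integral_(partial R) omega = -5/6

Stokes: integral_partial_R omega = integral_R d omega with d omega = (∂Q/∂x - ∂P/∂y) dx ∧ dy.
  ∂Q/∂x = 3*y
  ∂P/∂y = 8*y
  integrand = ∂Q/∂x - ∂P/∂y = -5*y.
Integrating over R: integral_0^1 integral_0^{1-x} (-5*y) dy dx = -5/6.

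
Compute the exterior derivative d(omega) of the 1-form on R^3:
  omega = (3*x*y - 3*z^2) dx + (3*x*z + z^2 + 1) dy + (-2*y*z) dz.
d(omega) = (-3*x + 3*z) dx ∧ dy + (6*z) dx ∧ dz + (-3*x - 4*z) dy ∧ dz

For a 1-form omega = sum_i f_i dx_i, the exterior derivative is
  d(omega) = sum_{i < j} (∂f_j/∂x_i - ∂f_i/∂x_j) dx_i ∧ dx_j.
  coefficient of dx ∧ dy: ∂f_2/∂x - ∂f_1/∂y = ∂(3*x*z + z^2 + 1)/∂x - ∂(3*x*y - 3*z^2)/∂y = -3*x + 3*z
  coefficient of dx ∧ dz: ∂f_3/∂x - ∂f_1/∂z = ∂(-2*y*z)/∂x - ∂(3*x*y - 3*z^2)/∂z = 6*z
  coefficient of dy ∧ dz: ∂f_3/∂y - ∂f_2/∂z = ∂(-2*y*z)/∂y - ∂(3*x*z + z^2 + 1)/∂z = -3*x - 4*z
Assembling: d(omega) = (-3*x + 3*z) dx ∧ dy + (6*z) dx ∧ dz + (-3*x - 4*z) dy ∧ dz.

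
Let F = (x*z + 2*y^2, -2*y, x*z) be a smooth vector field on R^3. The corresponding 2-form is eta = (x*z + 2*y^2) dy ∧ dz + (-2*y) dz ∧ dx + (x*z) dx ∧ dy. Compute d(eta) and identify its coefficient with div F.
d(eta) = (x + z - 2) dx ∧ dy ∧ dz; div F = x + z - 2

For a 2-form in R^3 of the form above, applying d gives a 3-form with coefficient ∂P/∂x + ∂Q/∂y + ∂R/∂z:
  ∂P/∂x = z
  ∂Q/∂y = -2
  ∂R/∂z = x
Sum = x + z - 2, which is exactly div F.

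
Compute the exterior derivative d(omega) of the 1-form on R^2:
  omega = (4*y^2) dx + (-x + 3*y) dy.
d(omega) = (-8*y - 1) dx ∧ dy

For a 1-form omega = sum_i f_i dx_i, the exterior derivative is
  d(omega) = sum_{i < j} (∂f_j/∂x_i - ∂f_i/∂x_j) dx_i ∧ dx_j.
  coefficient of dx ∧ dy: ∂f_2/∂x - ∂f_1/∂y = ∂(-x + 3*y)/∂x - ∂(4*y^2)/∂y = -8*y - 1
Assembling: d(omega) = (-8*y - 1) dx ∧ dy.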